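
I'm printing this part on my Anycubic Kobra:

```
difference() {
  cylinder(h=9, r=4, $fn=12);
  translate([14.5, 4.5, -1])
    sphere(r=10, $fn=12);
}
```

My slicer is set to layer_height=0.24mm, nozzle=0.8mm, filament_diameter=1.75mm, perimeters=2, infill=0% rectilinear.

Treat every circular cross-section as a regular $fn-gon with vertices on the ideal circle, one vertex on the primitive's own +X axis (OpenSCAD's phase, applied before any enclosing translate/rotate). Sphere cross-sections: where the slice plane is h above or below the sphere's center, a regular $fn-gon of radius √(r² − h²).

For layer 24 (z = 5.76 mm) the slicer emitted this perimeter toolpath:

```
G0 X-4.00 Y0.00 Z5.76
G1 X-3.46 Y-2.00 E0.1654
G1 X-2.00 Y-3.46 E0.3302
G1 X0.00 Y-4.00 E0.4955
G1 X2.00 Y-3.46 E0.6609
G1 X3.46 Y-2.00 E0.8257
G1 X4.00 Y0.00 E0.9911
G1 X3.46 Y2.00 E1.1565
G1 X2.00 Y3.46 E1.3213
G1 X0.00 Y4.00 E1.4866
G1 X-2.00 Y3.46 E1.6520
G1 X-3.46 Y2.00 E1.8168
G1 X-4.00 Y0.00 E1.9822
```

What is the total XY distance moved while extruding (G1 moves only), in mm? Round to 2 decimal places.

Sum the Euclidean lengths of each G1 segment: total = 24.83 mm.

24.83 mm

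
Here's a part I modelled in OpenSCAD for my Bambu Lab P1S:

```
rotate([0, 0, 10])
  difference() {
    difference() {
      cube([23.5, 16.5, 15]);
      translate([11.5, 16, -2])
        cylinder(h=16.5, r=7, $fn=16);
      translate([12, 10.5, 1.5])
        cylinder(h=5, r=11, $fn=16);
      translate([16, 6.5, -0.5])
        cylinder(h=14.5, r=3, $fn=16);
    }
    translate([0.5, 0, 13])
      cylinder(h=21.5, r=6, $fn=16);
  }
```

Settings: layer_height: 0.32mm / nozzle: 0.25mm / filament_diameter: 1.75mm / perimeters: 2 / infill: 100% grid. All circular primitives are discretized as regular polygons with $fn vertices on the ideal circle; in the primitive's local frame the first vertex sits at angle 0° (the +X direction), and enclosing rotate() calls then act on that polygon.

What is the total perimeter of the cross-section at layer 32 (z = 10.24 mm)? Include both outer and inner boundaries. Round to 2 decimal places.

At z = 10.24 mm: the cube (footprint 23.5×16.5) is included at this height (perimeter 80.00 mm); the cylinder at (11.5, 16): section is a regular 16-gon, circumradius r=7 (perimeter = 2·16·7.000·sin(180°/16) = 43.70 mm); the cylinder at (12, 10.5) is not intersected at this z (z outside [1.5, 6.5]); the r=3 cylinder at (16, 6.5) gives a regular 16-gon of circumradius 3 (constant along its height) (perimeter = 2·16·3.000·sin(180°/16) = 18.73 mm); After the difference (first − rest): starting from the 23.5×16.5 cube, the r=7 cylinder at (11.5, 16) partially overlaps it — only the 81.96 mm² overlap (of its 150.01 mm²) is removed, clipping the outline; the r=3 cylinder at (16, 6.5) lies wholly inside it (removes its full 27.55 mm² and its 18.73 mm outline becomes a hole wall) — boundary (outer + 1 inner loop) = 107.80 mm; the cylinder at (0.5, 0) is absent (z outside [13, 34.5]); Taking the first minus the rest: none of the subtracted shapes is present at this height, so the result so far is unchanged — boundary (outer + 1 inner loop) = 107.80 mm; (whole slice rotated 10° about Z — lengths, areas and connectivity unchanged). Overall, the cross-section is one region with 1 hole. Total boundary length (outer + inner) = 107.80 mm.

107.80 mm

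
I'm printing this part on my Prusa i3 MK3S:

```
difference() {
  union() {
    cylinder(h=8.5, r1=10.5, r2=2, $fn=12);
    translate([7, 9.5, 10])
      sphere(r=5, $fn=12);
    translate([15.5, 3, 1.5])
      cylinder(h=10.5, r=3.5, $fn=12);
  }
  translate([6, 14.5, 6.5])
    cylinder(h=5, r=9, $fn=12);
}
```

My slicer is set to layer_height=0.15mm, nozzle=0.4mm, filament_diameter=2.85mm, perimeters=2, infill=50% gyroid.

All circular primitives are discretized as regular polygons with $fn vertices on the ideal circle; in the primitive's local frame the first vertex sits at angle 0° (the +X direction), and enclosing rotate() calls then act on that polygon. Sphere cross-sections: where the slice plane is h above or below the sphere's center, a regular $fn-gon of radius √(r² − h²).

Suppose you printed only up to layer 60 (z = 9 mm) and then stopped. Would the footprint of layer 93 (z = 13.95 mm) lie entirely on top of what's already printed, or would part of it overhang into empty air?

part overhangs

Compare the two slices. At z = 9: the cone is absent (z outside [0, 8.5]); the r=5 sphere at (7, 9.5) contributes a regular 12-gon of circumradius √(5²−1²) = 4.899 (area = (12/2)·4.899²·sin(360°/12) = 72.00 mm²); the cylinder at (15.5, 3): section is a regular 12-gon, circumradius r=3.5 (area = (12/2)·3.500²·sin(360°/12) = 36.75 mm²); Merging all regions: the 2 present regions are separate (no shared area or edge), so areas and boundary lengths simply add and each stays a separate island — area = 108.75 mm²; the r=9 cylinder at (6, 14.5) gives a regular 12-gon of circumradius 9 (constant along its height) (area = (12/2)·9.000²·sin(360°/12) = 243.00 mm²); After the difference (first − rest): starting from that combined region (108.75 mm²), the r=9 cylinder at (6, 14.5) partially overlaps it — only the 65.91 mm² overlap (of its 243.00 mm²) is removed, clipping the outline — area = 42.84 mm². At z = 13.95: the cone does not reach this height (z outside [0, 8.5]); the r=5 sphere at (7, 9.5) contributes a regular 12-gon of circumradius √(5²−3.95²) = 3.066 (area = (12/2)·3.066²·sin(360°/12) = 28.19 mm²); the cylinder at (15.5, 3) does not reach this height (z outside [1.5, 12]); Combining (union): only the r=5 sphere at (7, 9.5) is present, so the union is just that shape — area = 28.19 mm²; the cylinder at (6, 14.5) does not reach this height (z outside [6.5, 11.5]); Subtracting the remaining from the first: none of the subtracted shapes is present at this height, so that combined region is unchanged — area = 28.19 mm². Checking containment: at z = 13.95 the cross-section extends beyond the z = 9 cross-section by about 28.19 mm².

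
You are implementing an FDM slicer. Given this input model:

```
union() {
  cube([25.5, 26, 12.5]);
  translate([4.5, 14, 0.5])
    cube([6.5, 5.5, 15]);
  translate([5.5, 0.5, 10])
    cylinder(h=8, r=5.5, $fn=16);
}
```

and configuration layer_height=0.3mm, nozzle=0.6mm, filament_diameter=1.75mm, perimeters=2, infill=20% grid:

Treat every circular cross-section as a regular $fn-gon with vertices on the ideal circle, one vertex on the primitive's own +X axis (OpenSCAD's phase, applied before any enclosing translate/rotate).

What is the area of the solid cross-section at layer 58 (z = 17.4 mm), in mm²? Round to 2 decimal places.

92.61 mm²

At z = 17.4 mm: the cube is absent (z outside [0, 12.5]); the cube at (4.5, 14) is absent (z outside [0.5, 15.5]); the r=5.5 cylinder at (5.5, 0.5) contributes a regular 16-gon of circumradius 5.5 (area = (16/2)·5.500²·sin(360°/16) = 92.61 mm²); Taking the union: only the r=5.5 cylinder at (5.5, 0.5) is present, so the union is just that shape — area = 92.61 mm². Overall, the cross-section is a single solid region. Net area = 92.61 mm².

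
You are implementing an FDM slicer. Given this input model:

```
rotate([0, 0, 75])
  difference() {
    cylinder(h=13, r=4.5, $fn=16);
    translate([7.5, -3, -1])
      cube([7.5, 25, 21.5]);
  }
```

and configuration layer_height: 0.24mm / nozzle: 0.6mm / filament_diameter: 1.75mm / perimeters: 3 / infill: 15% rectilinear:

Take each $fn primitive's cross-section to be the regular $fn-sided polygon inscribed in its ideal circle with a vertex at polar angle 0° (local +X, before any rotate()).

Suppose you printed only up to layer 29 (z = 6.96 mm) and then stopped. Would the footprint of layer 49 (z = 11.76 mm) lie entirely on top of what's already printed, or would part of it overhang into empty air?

entirely on top

Compare the two slices. At z = 6.96: the cylinder: section is a regular 16-gon, circumradius r=4.5 (area = (16/2)·4.500²·sin(360°/16) = 61.99 mm²); the cube at (7.5, -3) (footprint 7.5×25) is included at this height (area 187.50 mm²); Subtracting the remaining from the first: starting from the r=4.5 cylinder (61.99 mm²), the 7.5×25 cube at (7.5, -3) misses the remaining region (no effect) — area = 61.99 mm²; (rotated 75° about Z; rotation is an isometry so areas/perimeters/island counts are preserved). At z = 11.76: the r=4.5 cylinder gives a regular 16-gon of circumradius 4.5 (constant along its height) (area = (16/2)·4.500²·sin(360°/16) = 61.99 mm²); the cube at (7.5, -3) (footprint 7.5×25) is included at this height (area 187.50 mm²); Subtracting the remaining from the first: starting from the r=4.5 cylinder (61.99 mm²), the 7.5×25 cube at (7.5, -3) misses the remaining region (no effect) — area = 61.99 mm²; (whole slice rotated 75° about Z — lengths, areas and connectivity unchanged). Checking containment: the cross-section at z = 11.76 is a subset of the cross-section at z = 6.96.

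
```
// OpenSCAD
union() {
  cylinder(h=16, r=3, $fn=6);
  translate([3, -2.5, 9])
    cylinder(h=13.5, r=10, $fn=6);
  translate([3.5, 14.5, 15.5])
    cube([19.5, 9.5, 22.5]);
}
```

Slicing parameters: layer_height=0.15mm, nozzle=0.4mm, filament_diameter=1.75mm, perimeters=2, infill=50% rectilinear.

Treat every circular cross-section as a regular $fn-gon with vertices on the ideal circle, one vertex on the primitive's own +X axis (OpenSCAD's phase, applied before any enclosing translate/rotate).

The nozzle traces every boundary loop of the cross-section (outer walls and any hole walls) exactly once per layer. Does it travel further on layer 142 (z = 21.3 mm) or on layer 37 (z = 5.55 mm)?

layer 142 (z = 21.3 mm)

Layer 142 (z = 21.3): the cylinder is not intersected at this z (z outside [0, 16]); the cylinder at (3, -2.5): section is a regular 6-gon, circumradius r=10 (perimeter = 2·6·10.000·sin(180°/6) = 60.00 mm); the cube at (3.5, 14.5) (footprint 19.5×9.5) is included at this height (perimeter 58.00 mm); Merging all regions: the 2 present regions are separate (no shared area or edge), so areas and boundary lengths simply add and each stays a separate island — boundary = 118.00 mm. So its perimeter = 118.00 mm. Layer 37 (z = 5.55): the r=3 cylinder contributes a regular 6-gon of circumradius 3 (perimeter = 2·6·3.000·sin(180°/6) = 18.00 mm); the cylinder at (3, -2.5) is absent (z outside [9, 22.5]); the cube at (3.5, 14.5) is absent (z outside [15.5, 38]); Taking the union: only the r=3 cylinder is present, so the union is just that shape — boundary = 18.00 mm. So its perimeter = 18.00 mm. Layer 142 is larger (118.00 vs 18.00 mm).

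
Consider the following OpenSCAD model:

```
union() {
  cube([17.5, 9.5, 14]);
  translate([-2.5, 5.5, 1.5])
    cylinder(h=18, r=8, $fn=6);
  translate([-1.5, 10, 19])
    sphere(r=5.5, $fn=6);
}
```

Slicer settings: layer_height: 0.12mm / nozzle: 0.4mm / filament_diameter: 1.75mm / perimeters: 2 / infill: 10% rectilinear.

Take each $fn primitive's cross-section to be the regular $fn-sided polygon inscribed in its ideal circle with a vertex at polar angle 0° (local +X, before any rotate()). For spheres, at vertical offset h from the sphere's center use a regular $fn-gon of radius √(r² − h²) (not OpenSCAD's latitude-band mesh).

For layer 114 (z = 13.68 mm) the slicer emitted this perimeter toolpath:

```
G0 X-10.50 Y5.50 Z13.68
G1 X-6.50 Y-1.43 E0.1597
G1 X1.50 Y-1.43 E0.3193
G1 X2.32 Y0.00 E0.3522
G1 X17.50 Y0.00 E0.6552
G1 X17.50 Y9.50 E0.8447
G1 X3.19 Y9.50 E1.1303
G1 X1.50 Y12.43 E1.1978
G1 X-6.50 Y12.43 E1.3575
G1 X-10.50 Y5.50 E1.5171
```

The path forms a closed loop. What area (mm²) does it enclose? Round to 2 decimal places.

Apply the shoelace formula to the sequence of (X, Y) vertices; enclosed area = 293.66 mm².

293.66 mm²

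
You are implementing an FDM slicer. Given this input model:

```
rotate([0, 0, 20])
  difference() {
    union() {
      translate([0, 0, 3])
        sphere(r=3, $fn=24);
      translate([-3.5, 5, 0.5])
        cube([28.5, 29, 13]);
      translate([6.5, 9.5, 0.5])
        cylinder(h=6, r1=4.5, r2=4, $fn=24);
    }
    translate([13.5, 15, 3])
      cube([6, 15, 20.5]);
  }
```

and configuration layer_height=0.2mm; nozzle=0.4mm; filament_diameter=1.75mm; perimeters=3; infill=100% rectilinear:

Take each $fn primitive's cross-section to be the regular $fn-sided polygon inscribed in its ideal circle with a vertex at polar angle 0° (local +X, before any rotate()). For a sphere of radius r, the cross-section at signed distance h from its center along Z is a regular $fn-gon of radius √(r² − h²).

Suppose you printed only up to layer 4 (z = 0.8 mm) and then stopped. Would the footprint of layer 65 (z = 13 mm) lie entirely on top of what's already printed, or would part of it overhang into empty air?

entirely on top

Compare the two slices. At z = 0.8: the sphere: section is a regular 24-gon, circumradius = √(r²−h²) = √(3²−2.2²) = 2.040 (area = (24/2)·2.040²·sin(360°/24) = 12.92 mm²); the cube at (-3.5, 5) is present — its section is the full 28.5×29 rectangle (area 826.50 mm²); the cone at (6.5, 9.5): at t=0.050 of its height the radius interpolates to r₁+(r₂−r₁)t = 4.475, giving a regular 24-gon of that circumradius (area = (24/2)·4.475²·sin(360°/24) = 62.20 mm²); Merging all regions: the regions partially overlap — summed areas 901.62 mm² minus the doubly-counted overlap 62.20 mm² gives 839.42 mm² — area = 839.42 mm²; the cube at (13.5, 15) is absent (z outside [3, 23.5]); Subtracting the remaining from the first: none of the subtracted shapes is present at this height, so that combined region is unchanged — area = 839.42 mm²; (rotated 20° about Z; rotation is an isometry so areas/perimeters/island counts are preserved). At z = 13: the sphere does not reach this height (|z−center|=10.000 > r=3); the 28.5×29 cube at (-3.5, 5) contributes its full rectangle (area 826.50 mm²); the cone at (6.5, 9.5) does not reach this height (z outside [0.5, 6.5]); Taking the union: only the 28.5×29 cube at (-3.5, 5) is present, so the union is just that shape — area = 826.50 mm²; the cube at (13.5, 15) (footprint 6×15) is included at this height (area 90.00 mm²); After the difference (first − rest): starting from the result so far (826.50 mm²), the 6×15 cube at (13.5, 15) lies wholly inside it (removes its full 90.00 mm² and its 42.00 mm outline becomes a hole wall) — area = 736.50 mm²; (whole slice rotated 20° about Z — lengths, areas and connectivity unchanged). Checking containment: the cross-section at z = 13 is a subset of the cross-section at z = 0.8.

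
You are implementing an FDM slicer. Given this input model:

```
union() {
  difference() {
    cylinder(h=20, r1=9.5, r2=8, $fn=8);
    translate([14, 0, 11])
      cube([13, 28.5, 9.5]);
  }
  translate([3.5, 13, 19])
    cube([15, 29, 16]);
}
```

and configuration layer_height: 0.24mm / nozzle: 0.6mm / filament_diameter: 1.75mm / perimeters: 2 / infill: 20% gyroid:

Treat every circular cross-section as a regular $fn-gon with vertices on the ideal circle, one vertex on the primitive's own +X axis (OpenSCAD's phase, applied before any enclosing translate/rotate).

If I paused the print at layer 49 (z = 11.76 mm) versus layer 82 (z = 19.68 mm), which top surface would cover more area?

layer 82 (z = 19.68 mm)

Layer 49 (z = 11.76): the cone contributes a regular 8-gon of circumradius 8.618 (interpolated between r1=9.5 and r2=8 at t=0.588) (area = (8/2)·8.618²·sin(360°/8) = 210.07 mm²); the cube at (14, 0) is present — its section is the full 13×28.5 rectangle (area 370.50 mm²); Taking the first minus the rest: starting from the cone (210.07 mm²), the 13×28.5 cube at (14, 0) misses the remaining region (no effect) — area = 210.07 mm²; the cube at (3.5, 13) is absent (z outside [19, 35]); Combining (union): only that combined region is present, so the union is just that shape — area = 210.07 mm². So its area = 210.07 mm². Layer 82 (z = 19.68): the cone: at t=0.984 of its height the radius interpolates to r₁+(r₂−r₁)t = 8.024, giving a regular 8-gon of that circumradius (area = (8/2)·8.024²·sin(360°/8) = 182.11 mm²); the cube at (14, 0) (footprint 13×28.5) is included at this height (area 370.50 mm²); After the difference (first − rest): starting from the cone (182.11 mm²), the 13×28.5 cube at (14, 0) misses the remaining region (no effect) — area = 182.11 mm²; the 15×29 cube at (3.5, 13) contributes its full rectangle (area 435.00 mm²); Taking the union: the 2 present regions are separate (no shared area or edge), so areas and boundary lengths simply add and each stays a separate island — area = 617.11 mm². So its area = 617.11 mm². Layer 82 is larger (617.11 vs 210.07 mm²).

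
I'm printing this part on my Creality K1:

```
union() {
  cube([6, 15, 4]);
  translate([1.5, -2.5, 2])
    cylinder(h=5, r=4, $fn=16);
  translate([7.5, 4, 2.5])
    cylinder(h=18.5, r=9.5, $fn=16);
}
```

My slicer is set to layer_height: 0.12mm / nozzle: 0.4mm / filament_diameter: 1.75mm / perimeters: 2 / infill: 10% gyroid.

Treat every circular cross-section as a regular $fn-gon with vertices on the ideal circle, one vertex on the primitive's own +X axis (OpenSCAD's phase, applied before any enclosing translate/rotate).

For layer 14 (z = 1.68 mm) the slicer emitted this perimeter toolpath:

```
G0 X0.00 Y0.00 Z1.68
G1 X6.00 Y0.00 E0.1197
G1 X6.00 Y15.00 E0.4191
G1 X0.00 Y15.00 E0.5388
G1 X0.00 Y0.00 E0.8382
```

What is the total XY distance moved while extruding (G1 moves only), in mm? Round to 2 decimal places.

42.00 mm

Sum the Euclidean lengths of each G1 segment: total = 42.00 mm.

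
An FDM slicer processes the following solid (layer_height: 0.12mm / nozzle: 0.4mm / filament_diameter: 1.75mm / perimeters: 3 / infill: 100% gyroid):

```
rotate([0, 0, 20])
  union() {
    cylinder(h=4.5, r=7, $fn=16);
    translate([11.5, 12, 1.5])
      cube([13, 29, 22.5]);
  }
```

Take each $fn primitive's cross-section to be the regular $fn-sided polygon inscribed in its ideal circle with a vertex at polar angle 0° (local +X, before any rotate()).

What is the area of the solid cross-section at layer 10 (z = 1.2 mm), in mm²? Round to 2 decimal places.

150.01 mm²

At z = 1.2 mm: the r=7 cylinder contributes a regular 16-gon of circumradius 7 (area = (16/2)·7.000²·sin(360°/16) = 150.01 mm²); the cube at (11.5, 12) is absent (z outside [1.5, 24]); Taking the union: only the r=7 cylinder is present, so the union is just that shape — area = 150.01 mm²; (whole slice rotated 20° about Z — lengths, areas and connectivity unchanged). Overall, the cross-section is a single solid region. Net area = 150.01 mm².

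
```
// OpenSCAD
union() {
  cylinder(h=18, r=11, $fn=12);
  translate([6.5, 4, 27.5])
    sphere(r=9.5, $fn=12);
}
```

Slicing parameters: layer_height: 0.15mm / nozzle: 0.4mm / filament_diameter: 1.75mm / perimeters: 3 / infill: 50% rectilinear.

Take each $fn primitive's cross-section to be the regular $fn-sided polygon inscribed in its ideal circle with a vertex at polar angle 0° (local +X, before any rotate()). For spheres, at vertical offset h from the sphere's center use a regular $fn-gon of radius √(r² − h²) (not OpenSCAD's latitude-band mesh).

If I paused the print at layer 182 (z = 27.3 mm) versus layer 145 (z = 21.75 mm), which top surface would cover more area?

Layer 182 (z = 27.3): the cylinder is not intersected at this z (z outside [0, 18]); the r=9.5 sphere at (6.5, 4) slices to a regular 12-gon of circumradius 9.498 (√(r²−h²) with h=0.2 from center) (area = (12/2)·9.498²·sin(360°/12) = 270.63 mm²); Combining (union): only the r=9.5 sphere at (6.5, 4) is present, so the union is just that shape — area = 270.63 mm². So its area = 270.63 mm². Layer 145 (z = 21.75): the cylinder does not reach this height (z outside [0, 18]); the sphere at (6.5, 4): section is a regular 12-gon, circumradius = √(r²−h²) = √(9.5²−5.75²) = 7.562 (area = (12/2)·7.562²·sin(360°/12) = 171.56 mm²); Combining (union): only the r=9.5 sphere at (6.5, 4) is present, so the union is just that shape — area = 171.56 mm². So its area = 171.56 mm². Layer 182 is larger (270.63 vs 171.56 mm²).

layer 182 (z = 27.3 mm)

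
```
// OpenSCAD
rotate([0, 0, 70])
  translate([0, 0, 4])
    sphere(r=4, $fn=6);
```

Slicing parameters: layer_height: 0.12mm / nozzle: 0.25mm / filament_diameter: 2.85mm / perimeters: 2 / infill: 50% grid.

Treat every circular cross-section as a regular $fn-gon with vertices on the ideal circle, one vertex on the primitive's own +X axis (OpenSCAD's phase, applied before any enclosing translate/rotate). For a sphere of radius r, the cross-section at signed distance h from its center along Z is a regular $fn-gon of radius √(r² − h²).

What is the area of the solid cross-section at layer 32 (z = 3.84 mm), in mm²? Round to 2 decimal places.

At z = 3.84 mm: the r=4 sphere contributes a regular 6-gon of circumradius √(4²−0.16²) = 3.997 (area = (6/2)·3.997²·sin(360°/6) = 41.50 mm²); (rotated 70° about Z; rotation is an isometry so areas/perimeters/island counts are preserved). Overall, the cross-section is a single solid region. Net area = 41.50 mm².

41.50 mm²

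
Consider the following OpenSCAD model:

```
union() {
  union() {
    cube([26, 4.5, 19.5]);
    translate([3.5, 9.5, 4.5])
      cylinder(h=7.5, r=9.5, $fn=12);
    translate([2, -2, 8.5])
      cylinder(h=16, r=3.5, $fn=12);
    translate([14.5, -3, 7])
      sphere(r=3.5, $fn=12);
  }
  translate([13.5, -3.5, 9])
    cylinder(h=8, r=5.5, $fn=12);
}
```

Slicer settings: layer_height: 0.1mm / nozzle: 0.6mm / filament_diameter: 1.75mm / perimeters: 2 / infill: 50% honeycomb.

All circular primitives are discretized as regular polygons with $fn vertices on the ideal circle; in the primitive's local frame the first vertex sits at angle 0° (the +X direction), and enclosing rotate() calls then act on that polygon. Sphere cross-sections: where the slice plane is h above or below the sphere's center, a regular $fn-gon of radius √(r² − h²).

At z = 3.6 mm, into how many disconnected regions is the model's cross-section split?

At z = 3.6 mm: the cube (footprint 26×4.5) is included at this height; the cylinder at (3.5, 9.5) is absent (z outside [4.5, 12]); the cylinder at (2, -2) does not reach this height (z outside [8.5, 24.5]); the r=3.5 sphere at (14.5, -3) contributes a regular 12-gon of circumradius √(3.5²−3.4²) = 0.831; Merging all regions: the 2 present regions are separate (no shared area or edge), so areas and boundary lengths simply add and each stays a separate island — 2 connected regions; the cylinder at (13.5, -3.5) is not intersected at this z (z outside [9, 17]); Combining (union): only that combined region is present, so the union is just that shape — 2 connected regions. The result has 2 disconnected regions.

2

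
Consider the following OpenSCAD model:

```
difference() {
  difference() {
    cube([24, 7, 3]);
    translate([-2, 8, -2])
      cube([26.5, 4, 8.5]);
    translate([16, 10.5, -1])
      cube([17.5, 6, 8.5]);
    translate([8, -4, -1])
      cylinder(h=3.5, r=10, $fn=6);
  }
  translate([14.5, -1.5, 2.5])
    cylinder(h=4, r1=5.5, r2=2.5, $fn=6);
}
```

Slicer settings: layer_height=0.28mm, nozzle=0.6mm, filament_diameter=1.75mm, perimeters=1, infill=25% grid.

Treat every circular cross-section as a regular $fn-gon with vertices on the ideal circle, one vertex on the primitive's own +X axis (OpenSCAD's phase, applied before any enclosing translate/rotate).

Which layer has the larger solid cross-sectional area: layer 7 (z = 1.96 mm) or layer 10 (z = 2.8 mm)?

Layer 7 (z = 1.96): the cube is present — its section is the full 24×7 rectangle (area 168.00 mm²); the 26.5×4 cube at (-2, 8) contributes its full rectangle (area 106.00 mm²); the cube at (16, 10.5) is present — its section is the full 17.5×6 rectangle (area 105.00 mm²); the r=10 cylinder at (8, -4) gives a regular 6-gon of circumradius 10 (constant along its height) (area = (6/2)·10.000²·sin(360°/6) = 259.81 mm²); Taking the first minus the rest: starting from the 24×7 cube (168.00 mm²), the 26.5×4 cube at (-2, 8) misses the remaining region (no effect); the 17.5×6 cube at (16, 10.5) misses the remaining region (no effect); the r=10 cylinder at (8, -4) partially overlaps it — only the 59.14 mm² overlap (of its 259.81 mm²) is removed, clipping the outline — area = 108.86 mm²; the cone at (14.5, -1.5) is absent (z outside [2.5, 6.5]); Subtracting the remaining from the first: none of the subtracted shapes is present at this height, so that combined region is unchanged — area = 108.86 mm². So its area = 108.86 mm². Layer 10 (z = 2.8): the cube is present — its section is the full 24×7 rectangle (area 168.00 mm²); the cube at (-2, 8) (footprint 26.5×4) is included at this height (area 106.00 mm²); the cube at (16, 10.5) is present — its section is the full 17.5×6 rectangle (area 105.00 mm²); the cylinder at (8, -4) is not intersected at this z (z outside [-1, 2.5]); Subtracting the remaining from the first: starting from the 24×7 cube (168.00 mm²), the 26.5×4 cube at (-2, 8) misses the remaining region (no effect); the 17.5×6 cube at (16, 10.5) misses the remaining region (no effect) — area = 168.00 mm²; the cone at (14.5, -1.5): at t=0.075 of its height the radius interpolates to r₁+(r₂−r₁)t = 5.275, giving a regular 6-gon of that circumradius (area = (6/2)·5.275²·sin(360°/6) = 72.29 mm²); Taking the first minus the rest: starting from the result so far (168.00 mm²), the cone at (14.5, -1.5) partially overlaps it — only the 21.62 mm² overlap (of its 72.29 mm²) is removed, clipping the outline — area = 146.38 mm². So its area = 146.38 mm². Layer 10 is larger (146.38 vs 108.86 mm²).

layer 10 (z = 2.8 mm)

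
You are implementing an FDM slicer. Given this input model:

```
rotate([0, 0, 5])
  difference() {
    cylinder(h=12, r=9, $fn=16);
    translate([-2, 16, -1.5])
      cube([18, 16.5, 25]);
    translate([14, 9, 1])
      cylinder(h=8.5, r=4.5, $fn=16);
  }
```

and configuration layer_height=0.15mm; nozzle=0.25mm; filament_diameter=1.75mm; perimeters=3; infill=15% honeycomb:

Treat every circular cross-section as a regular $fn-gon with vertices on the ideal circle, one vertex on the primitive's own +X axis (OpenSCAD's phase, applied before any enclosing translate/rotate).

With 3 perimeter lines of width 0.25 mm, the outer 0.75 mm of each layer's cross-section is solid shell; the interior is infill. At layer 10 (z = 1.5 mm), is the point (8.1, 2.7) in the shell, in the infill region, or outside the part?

At z = 1.5 mm: the cylinder: section is a regular 16-gon, circumradius r=9; the cube at (-2, 16) (footprint 18×16.5) is included at this height; the cylinder at (14, 9): section is a regular 16-gon, circumradius r=4.5; Subtracting the remaining from the first: starting from the r=9 cylinder, the 18×16.5 cube at (-2, 16) misses the remaining region (no effect); the r=4.5 cylinder at (14, 9) misses the remaining region (no effect) — 1 connected region; (whole slice rotated 5° about Z — lengths, areas and connectivity unchanged). Overall, the cross-section is a single solid region. Undo the 5° rotation: the query point maps to (8.304, 1.984) in the un-rotated model frame. The nearest boundary edge runs (8.31, 3.44)→(9.00, 0.00); distance from the point to it = 0.30 mm. The point is inside the cross-section, 0.30 mm from the nearest boundary — within the 0.75 mm shell band (3 × 0.25).

shell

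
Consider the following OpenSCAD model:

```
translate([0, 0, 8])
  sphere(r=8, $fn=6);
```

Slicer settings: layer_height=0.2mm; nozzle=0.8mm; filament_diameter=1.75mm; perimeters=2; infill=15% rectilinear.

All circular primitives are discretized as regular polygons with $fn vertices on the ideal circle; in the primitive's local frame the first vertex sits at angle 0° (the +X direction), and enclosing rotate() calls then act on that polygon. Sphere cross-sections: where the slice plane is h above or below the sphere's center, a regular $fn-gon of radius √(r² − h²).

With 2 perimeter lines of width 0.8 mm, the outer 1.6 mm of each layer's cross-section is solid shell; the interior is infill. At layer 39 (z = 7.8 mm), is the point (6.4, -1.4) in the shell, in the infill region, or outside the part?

At z = 7.8 mm: the r=8 sphere slices to a regular 6-gon of circumradius 7.997 (√(r²−h²) with h=0.2 from center). Overall, the cross-section is a single solid region. The nearest boundary edge runs (4.00, -6.93)→(8.00, 0.00); distance from the point to it = 0.68 mm. The point is inside the cross-section, 0.68 mm from the nearest boundary — within the 1.6 mm shell band (2 × 0.8).

shell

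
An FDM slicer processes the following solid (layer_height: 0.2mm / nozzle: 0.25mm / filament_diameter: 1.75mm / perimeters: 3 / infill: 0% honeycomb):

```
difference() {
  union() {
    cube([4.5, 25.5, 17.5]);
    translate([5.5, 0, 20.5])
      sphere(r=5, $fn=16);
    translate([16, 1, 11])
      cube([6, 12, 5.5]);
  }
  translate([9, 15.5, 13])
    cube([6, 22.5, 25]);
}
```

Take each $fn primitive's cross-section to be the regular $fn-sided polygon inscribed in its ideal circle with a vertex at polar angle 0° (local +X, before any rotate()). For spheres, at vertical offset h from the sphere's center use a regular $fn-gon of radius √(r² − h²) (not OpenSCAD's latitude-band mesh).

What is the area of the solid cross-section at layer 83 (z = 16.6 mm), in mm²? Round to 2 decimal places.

140.26 mm²

At z = 16.6 mm: the 4.5×25.5 cube contributes its full rectangle (area 114.75 mm²); the r=5 sphere at (5.5, 0) contributes a regular 16-gon of circumradius √(5²−3.9²) = 3.129 (area = (16/2)·3.129²·sin(360°/16) = 29.97 mm²); the cube at (16, 1) is absent (z outside [11, 16.5]); Taking the union: the regions partially overlap — summed areas 144.72 mm² minus the doubly-counted overlap 4.46 mm² gives 140.26 mm² — area = 140.26 mm²; the 6×22.5 cube at (9, 15.5) contributes its full rectangle (area 135.00 mm²); After the difference (first − rest): starting from the result so far (140.26 mm²), the 6×22.5 cube at (9, 15.5) misses the remaining region (no effect) — area = 140.26 mm². Overall, the cross-section is a single solid region. Net area = 140.26 mm².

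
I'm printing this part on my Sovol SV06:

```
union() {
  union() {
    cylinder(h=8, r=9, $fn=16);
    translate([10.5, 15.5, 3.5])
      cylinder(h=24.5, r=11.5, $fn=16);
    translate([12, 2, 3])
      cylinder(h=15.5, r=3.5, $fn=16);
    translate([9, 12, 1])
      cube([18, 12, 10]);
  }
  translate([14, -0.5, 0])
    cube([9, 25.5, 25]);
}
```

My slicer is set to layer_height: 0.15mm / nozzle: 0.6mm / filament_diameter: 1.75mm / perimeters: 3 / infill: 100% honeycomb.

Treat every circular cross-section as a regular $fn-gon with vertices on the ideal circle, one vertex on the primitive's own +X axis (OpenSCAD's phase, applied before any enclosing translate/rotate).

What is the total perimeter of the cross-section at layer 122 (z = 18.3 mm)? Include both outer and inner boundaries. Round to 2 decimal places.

At z = 18.3 mm: the cylinder does not reach this height (z outside [0, 8]); the r=11.5 cylinder at (10.5, 15.5) contributes a regular 16-gon of circumradius 11.5 (perimeter = 2·16·11.500·sin(180°/16) = 71.79 mm); the r=3.5 cylinder at (12, 2) contributes a regular 16-gon of circumradius 3.5 (perimeter = 2·16·3.500·sin(180°/16) = 21.85 mm); the cube at (9, 12) is not intersected at this z (z outside [1, 11]); Merging all regions: the regions partially overlap (shared area 4.02 mm²), so the edge portions inside another operand are dropped and the merged outline is re-measured after clipping — boundary = 83.48 mm; the cube at (14, -0.5) is present — its section is the full 9×25.5 rectangle (perimeter 69.00 mm); Merging all regions: the regions partially overlap (shared area 128.02 mm²), so the edge portions inside another operand are dropped and the merged outline is re-measured after clipping — boundary = 92.31 mm. Overall, the cross-section is a single solid region. Total boundary length (outer) = 92.31 mm.

92.31 mm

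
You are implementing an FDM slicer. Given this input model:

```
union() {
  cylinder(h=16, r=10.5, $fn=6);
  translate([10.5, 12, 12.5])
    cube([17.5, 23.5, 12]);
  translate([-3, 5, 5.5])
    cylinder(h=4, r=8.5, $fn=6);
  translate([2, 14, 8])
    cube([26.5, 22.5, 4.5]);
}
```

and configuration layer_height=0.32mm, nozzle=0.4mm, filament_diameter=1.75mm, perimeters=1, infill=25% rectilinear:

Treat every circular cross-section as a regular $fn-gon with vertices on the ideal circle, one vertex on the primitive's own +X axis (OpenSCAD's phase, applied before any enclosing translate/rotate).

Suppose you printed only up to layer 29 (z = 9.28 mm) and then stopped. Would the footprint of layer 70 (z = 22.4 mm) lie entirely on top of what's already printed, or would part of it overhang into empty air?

part overhangs

Compare the two slices. At z = 9.28: the r=10.5 cylinder gives a regular 6-gon of circumradius 10.5 (constant along its height) (area = (6/2)·10.500²·sin(360°/6) = 286.44 mm²); the cube at (10.5, 12) is absent (z outside [12.5, 24.5]); the r=8.5 cylinder at (-3, 5) gives a regular 6-gon of circumradius 8.5 (constant along its height) (area = (6/2)·8.500²·sin(360°/6) = 187.71 mm²); the cube at (2, 14) is present — its section is the full 26.5×22.5 rectangle (area 596.25 mm²); Merging all regions: the regions partially overlap — summed areas 1070.40 mm² minus the doubly-counted overlap 131.32 mm² gives 939.08 mm² — area = 939.08 mm². At z = 22.4: the cylinder does not reach this height (z outside [0, 16]); the cube at (10.5, 12) (footprint 17.5×23.5) is included at this height (area 411.25 mm²); the cylinder at (-3, 5) is not intersected at this z (z outside [5.5, 9.5]); the cube at (2, 14) is absent (z outside [8, 12.5]); Taking the union: only the 17.5×23.5 cube at (10.5, 12) is present, so the union is just that shape — area = 411.25 mm². Checking containment: at z = 22.4 the cross-section extends beyond the z = 9.28 cross-section by about 35.00 mm².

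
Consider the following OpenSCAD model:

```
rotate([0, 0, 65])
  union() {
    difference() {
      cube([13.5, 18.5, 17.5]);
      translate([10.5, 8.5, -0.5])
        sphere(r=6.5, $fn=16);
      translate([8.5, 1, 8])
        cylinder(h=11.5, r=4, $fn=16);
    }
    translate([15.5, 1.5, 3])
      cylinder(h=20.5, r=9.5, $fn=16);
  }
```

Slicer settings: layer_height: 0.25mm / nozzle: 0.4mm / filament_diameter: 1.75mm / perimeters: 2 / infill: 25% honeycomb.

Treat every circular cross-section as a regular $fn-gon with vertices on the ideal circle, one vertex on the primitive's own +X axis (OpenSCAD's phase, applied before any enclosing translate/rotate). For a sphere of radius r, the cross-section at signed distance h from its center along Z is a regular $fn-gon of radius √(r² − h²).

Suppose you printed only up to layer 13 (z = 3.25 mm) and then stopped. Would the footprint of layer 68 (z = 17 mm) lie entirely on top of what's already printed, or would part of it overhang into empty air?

Compare the two slices. At z = 3.25: the cube is present — its section is the full 13.5×18.5 rectangle (area 249.75 mm²); the sphere at (10.5, 8.5): section is a regular 16-gon, circumradius = √(r²−h²) = √(6.5²−3.75²) = 5.309 (area = (16/2)·5.309²·sin(360°/16) = 86.30 mm²); the cylinder at (8.5, 1) does not reach this height (z outside [8, 19.5]); After the difference (first − rest): starting from the 13.5×18.5 cube (249.75 mm²), the r=6.5 sphere at (10.5, 8.5) partially overlaps it — only the 72.77 mm² overlap (of its 86.30 mm²) is removed, clipping the outline — area = 176.98 mm²; the r=9.5 cylinder at (15.5, 1.5) contributes a regular 16-gon of circumradius 9.5 (area = (16/2)·9.500²·sin(360°/16) = 276.30 mm²); Taking the union: the regions partially overlap — summed areas 453.27 mm² minus the doubly-counted overlap 27.04 mm² gives 426.24 mm² — area = 426.24 mm²; (whole slice rotated 65° about Z — lengths, areas and connectivity unchanged). At z = 17: the cube (footprint 13.5×18.5) is included at this height (area 249.75 mm²); the sphere at (10.5, 8.5) is not intersected at this z (|z−center|=17.500 > r=6.5); the r=4 cylinder at (8.5, 1) contributes a regular 16-gon of circumradius 4 (area = (16/2)·4.000²·sin(360°/16) = 48.98 mm²); After the difference (first − rest): starting from the 13.5×18.5 cube (249.75 mm²), the r=4 cylinder at (8.5, 1) partially overlaps it — only the 32.29 mm² overlap (of its 48.98 mm²) is removed, clipping the outline — area = 217.46 mm²; the cylinder at (15.5, 1.5): section is a regular 16-gon, circumradius r=9.5 (area = (16/2)·9.500²·sin(360°/16) = 276.30 mm²); Combining (union): the regions partially overlap — summed areas 493.75 mm² minus the doubly-counted overlap 34.66 mm² gives 459.09 mm² — area = 459.09 mm²; (whole slice rotated 65° about Z — lengths, areas and connectivity unchanged). Checking containment: at z = 17 the cross-section extends beyond the z = 3.25 cross-section by about 38.31 mm².

part overhangs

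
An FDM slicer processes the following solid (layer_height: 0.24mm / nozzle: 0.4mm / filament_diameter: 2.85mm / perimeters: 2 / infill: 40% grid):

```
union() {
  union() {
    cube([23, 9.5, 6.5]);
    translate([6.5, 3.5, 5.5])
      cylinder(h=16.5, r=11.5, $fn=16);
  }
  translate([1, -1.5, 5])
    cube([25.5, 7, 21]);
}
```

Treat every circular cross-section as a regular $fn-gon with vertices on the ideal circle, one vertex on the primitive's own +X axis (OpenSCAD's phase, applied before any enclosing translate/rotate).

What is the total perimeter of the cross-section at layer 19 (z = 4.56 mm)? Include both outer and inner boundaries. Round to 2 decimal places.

65.00 mm

At z = 4.56 mm: the cube is present — its section is the full 23×9.5 rectangle (perimeter 65.00 mm); the cylinder at (6.5, 3.5) is not intersected at this z (z outside [5.5, 22]); Taking the union: only the 23×9.5 cube is present, so the union is just that shape — boundary = 65.00 mm; the cube at (1, -1.5) does not reach this height (z outside [5, 26]); Taking the union: only the result so far is present, so the union is just that shape — boundary = 65.00 mm. Overall, the cross-section is a single solid region. Total boundary length (outer) = 65.00 mm.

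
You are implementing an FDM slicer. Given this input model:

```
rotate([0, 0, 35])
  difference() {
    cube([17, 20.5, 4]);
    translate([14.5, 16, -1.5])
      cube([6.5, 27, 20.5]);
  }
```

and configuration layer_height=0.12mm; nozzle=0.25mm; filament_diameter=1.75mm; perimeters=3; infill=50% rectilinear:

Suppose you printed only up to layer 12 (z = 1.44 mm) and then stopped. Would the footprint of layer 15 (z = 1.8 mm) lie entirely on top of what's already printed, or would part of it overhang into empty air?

entirely on top

Compare the two slices. At z = 1.44: the 17×20.5 cube contributes its full rectangle (area 348.50 mm²); the cube at (14.5, 16) is present — its section is the full 6.5×27 rectangle (area 175.50 mm²); Subtracting the remaining from the first: starting from the 17×20.5 cube (348.50 mm²), the 6.5×27 cube at (14.5, 16) partially overlaps it — only the 11.25 mm² overlap (of its 175.50 mm²) is removed, clipping the outline — area = 337.25 mm²; (whole slice rotated 35° about Z — lengths, areas and connectivity unchanged). At z = 1.8: the cube is present — its section is the full 17×20.5 rectangle (area 348.50 mm²); the cube at (14.5, 16) is present — its section is the full 6.5×27 rectangle (area 175.50 mm²); Taking the first minus the rest: starting from the 17×20.5 cube (348.50 mm²), the 6.5×27 cube at (14.5, 16) partially overlaps it — only the 11.25 mm² overlap (of its 175.50 mm²) is removed, clipping the outline — area = 337.25 mm²; (rotated 35° about Z; rotation is an isometry so areas/perimeters/island counts are preserved). Checking containment: the cross-section at z = 1.8 is a subset of the cross-section at z = 1.44.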